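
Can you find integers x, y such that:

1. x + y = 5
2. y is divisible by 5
Yes

Take x = 5, y = 0. Substituting into each constraint:
  (1) 5 + 0 = 5 ✓
  (2) 0 = 5 × 0, remainder 0 ✓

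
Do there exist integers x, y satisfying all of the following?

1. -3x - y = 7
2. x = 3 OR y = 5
Yes

Take x = 3, y = -16. Substituting into each constraint:
  (1) -3(3) + 16 = 7 ✓
  (2) x = 3, target 3 ✓ (first branch holds)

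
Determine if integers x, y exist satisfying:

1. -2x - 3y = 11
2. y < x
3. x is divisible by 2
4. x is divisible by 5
Yes

Take x = 20, y = -17. Substituting into each constraint:
  (1) -2(20) - 3(-17) = 11 ✓
  (2) -17 < 20 ✓
  (3) 20 = 2 × 10, remainder 0 ✓
  (4) 20 = 5 × 4, remainder 0 ✓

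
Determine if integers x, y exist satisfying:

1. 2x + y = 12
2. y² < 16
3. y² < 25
Yes

Take x = 6, y = 0. Substituting into each constraint:
  (1) 2(6) + 0 = 12 ✓
  (2) y² = (0)² = 0, and 0 < 16 ✓
  (3) y² = (0)² = 0, and 0 < 25 ✓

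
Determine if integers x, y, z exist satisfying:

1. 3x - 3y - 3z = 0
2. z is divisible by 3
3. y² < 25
Yes

Take x = 0, y = 0, z = 0. Substituting into each constraint:
  (1) 3(0) - 3(0) - 3(0) = 0 ✓
  (2) 0 = 3 × 0, remainder 0 ✓
  (3) y² = (0)² = 0, and 0 < 25 ✓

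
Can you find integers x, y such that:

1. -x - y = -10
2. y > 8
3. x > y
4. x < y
No

A contradictory subset is {x > y, x < y}. No integer assignment can satisfy these jointly:

  - x > y: bounds one variable relative to another variable
  - x < y: bounds one variable relative to another variable

Direct contradiction: x > y and y > x cannot both hold.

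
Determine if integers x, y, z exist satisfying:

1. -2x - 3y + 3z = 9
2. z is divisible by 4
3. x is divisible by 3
Yes

Take x = 0, y = -3, z = 0. Substituting into each constraint:
  (1) -2(0) - 3(-3) + 3(0) = 9 ✓
  (2) 0 = 4 × 0, remainder 0 ✓
  (3) 0 = 3 × 0, remainder 0 ✓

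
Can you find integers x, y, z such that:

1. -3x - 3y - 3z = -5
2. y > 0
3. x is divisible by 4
No

Even the single constraint (-3x - 3y - 3z = -5) is infeasible over the integers.

  - -3x - 3y - 3z = -5: every term on the left is divisible by 3, so the LHS ≡ 0 (mod 3), but the RHS -5 is not — no integer solution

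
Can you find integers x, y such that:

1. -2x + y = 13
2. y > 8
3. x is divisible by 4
Yes

Take x = 0, y = 13. Substituting into each constraint:
  (1) -2(0) + 13 = 13 ✓
  (2) 13 > 8 ✓
  (3) 0 = 4 × 0, remainder 0 ✓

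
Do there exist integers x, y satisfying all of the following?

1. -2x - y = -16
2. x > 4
Yes

Take x = 5, y = 6. Substituting into each constraint:
  (1) -2(5) + (-6) = -16 ✓
  (2) 5 > 4 ✓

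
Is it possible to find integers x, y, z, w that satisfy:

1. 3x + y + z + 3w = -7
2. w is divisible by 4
Yes

Take x = -3, y = 2, z = 0, w = 0. Substituting into each constraint:
  (1) 3(-3) + 2 + 0 + 3(0) = -7 ✓
  (2) 0 = 4 × 0, remainder 0 ✓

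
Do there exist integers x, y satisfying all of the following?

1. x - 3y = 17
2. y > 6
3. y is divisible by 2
Yes

Take x = 41, y = 8. Substituting into each constraint:
  (1) 41 - 3(8) = 17 ✓
  (2) 8 > 6 ✓
  (3) 8 = 2 × 4, remainder 0 ✓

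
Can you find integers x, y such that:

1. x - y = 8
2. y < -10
Yes

Take x = -3, y = -11. Substituting into each constraint:
  (1) (-3) + 11 = 8 ✓
  (2) -11 < -10 ✓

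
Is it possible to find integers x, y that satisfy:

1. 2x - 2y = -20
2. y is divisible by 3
Yes

Take x = -10, y = 0. Substituting into each constraint:
  (1) 2(-10) - 2(0) = -20 ✓
  (2) 0 = 3 × 0, remainder 0 ✓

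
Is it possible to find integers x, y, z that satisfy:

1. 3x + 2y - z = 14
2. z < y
Yes

Take x = 4, y = 1, z = 0. Substituting into each constraint:
  (1) 3(4) + 2(1) + 0 = 14 ✓
  (2) 0 < 1 ✓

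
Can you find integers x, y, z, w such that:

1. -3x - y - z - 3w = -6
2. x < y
Yes

Take x = -1, y = 0, z = 0, w = 3. Substituting into each constraint:
  (1) -3(-1) + 0 + 0 - 3(3) = -6 ✓
  (2) -1 < 0 ✓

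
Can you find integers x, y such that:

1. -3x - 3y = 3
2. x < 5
Yes

Take x = -1, y = 0. Substituting into each constraint:
  (1) -3(-1) - 3(0) = 3 ✓
  (2) -1 < 5 ✓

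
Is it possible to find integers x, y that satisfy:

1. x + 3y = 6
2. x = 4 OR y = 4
Yes

Take x = -6, y = 4. Substituting into each constraint:
  (1) (-6) + 3(4) = 6 ✓
  (2) y = 4, target 4 ✓ (second branch holds)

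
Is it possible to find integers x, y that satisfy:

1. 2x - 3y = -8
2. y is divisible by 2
Yes

Take x = -4, y = 0. Substituting into each constraint:
  (1) 2(-4) - 3(0) = -8 ✓
  (2) 0 = 2 × 0, remainder 0 ✓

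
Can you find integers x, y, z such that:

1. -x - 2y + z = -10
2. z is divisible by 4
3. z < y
Yes

Take x = 8, y = 1, z = 0. Substituting into each constraint:
  (1) (-8) - 2(1) + 0 = -10 ✓
  (2) 0 = 4 × 0, remainder 0 ✓
  (3) 0 < 1 ✓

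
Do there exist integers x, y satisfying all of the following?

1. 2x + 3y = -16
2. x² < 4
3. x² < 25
Yes

Take x = 1, y = -6. Substituting into each constraint:
  (1) 2(1) + 3(-6) = -16 ✓
  (2) x² = (1)² = 1, and 1 < 4 ✓
  (3) x² = (1)² = 1, and 1 < 25 ✓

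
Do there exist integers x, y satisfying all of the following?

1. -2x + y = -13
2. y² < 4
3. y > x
No

The full constraint system is jointly infeasible over the integers. Each constraint and what it forces:

  - -2x + y = -13: is a linear equation tying the variables together
  - y² < 4: restricts y to |y| ≤ 1
  - y > x: bounds one variable relative to another variable

Propagating the comparison: x < y and y ≤ 1 give x ≤ 0. Range argument: with x ∈ [−∞, 0], y ∈ [-1, 1], the left side of the equation is at least -1, but the right side is -13 < -1. No integer solution exists.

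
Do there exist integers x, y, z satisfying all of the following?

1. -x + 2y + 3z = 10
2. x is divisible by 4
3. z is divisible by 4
Yes

Take x = 0, y = 5, z = 0. Substituting into each constraint:
  (1) 0 + 2(5) + 3(0) = 10 ✓
  (2) 0 = 4 × 0, remainder 0 ✓
  (3) 0 = 4 × 0, remainder 0 ✓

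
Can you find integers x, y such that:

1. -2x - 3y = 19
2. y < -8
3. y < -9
Yes

Take x = 7, y = -11. Substituting into each constraint:
  (1) -2(7) - 3(-11) = 19 ✓
  (2) -11 < -8 ✓
  (3) -11 < -9 ✓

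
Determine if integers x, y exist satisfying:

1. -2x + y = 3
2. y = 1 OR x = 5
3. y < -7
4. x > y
No

A contradictory subset is {-2x + y = 3, y = 1 OR x = 5, y < -7}. No integer assignment can satisfy these jointly:

  - -2x + y = 3: is a linear equation tying the variables together
  - y = 1 OR x = 5: forces a choice: either y = 1 or x = 5
  - y < -7: bounds one variable relative to a constant

Split on the disjunction (y = 1 OR x = 5):
  • If y = 1: this contradicts the bound y ≤ -8.
  • If x = 5: the equation forces y = 13, which contradicts the bound y ≤ -8.
Both branches are infeasible, so the system has no integer solution.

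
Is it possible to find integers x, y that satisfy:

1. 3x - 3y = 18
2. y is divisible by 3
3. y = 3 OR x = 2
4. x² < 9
No

The full constraint system is jointly infeasible over the integers. Each constraint and what it forces:

  - 3x - 3y = 18: is a linear equation tying the variables together
  - y is divisible by 3: restricts y to multiples of 3
  - y = 3 OR x = 2: forces a choice: either y = 3 or x = 2
  - x² < 9: restricts x to |x| ≤ 2

Split on the disjunction (y = 3 OR x = 2):
  • If y = 3: the equation forces x = 9, but x² < 9 requires |x| ≤ 2.
  • If x = 2: with x = 2, writing y = 3y', every remaining term of the linear equation is divisible by 9, so the left side is ≡ 0 (mod 9); but the right side 12 ≡ 3 (mod 9). No integers can satisfy it.
Both branches are infeasible, so the system has no integer solution.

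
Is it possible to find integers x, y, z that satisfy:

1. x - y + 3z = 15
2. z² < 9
Yes

Take x = 15, y = 0, z = 0. Substituting into each constraint:
  (1) 15 + 0 + 3(0) = 15 ✓
  (2) z² = (0)² = 0, and 0 < 9 ✓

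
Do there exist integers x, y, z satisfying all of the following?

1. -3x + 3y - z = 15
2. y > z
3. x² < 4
Yes

Take x = 0, y = 7, z = 6. Substituting into each constraint:
  (1) -3(0) + 3(7) + (-6) = 15 ✓
  (2) 7 > 6 ✓
  (3) x² = (0)² = 0, and 0 < 4 ✓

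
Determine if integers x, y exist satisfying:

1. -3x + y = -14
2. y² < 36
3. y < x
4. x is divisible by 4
Yes

Take x = 4, y = -2. Substituting into each constraint:
  (1) -3(4) + (-2) = -14 ✓
  (2) y² = (-2)² = 4, and 4 < 36 ✓
  (3) -2 < 4 ✓
  (4) 4 = 4 × 1, remainder 0 ✓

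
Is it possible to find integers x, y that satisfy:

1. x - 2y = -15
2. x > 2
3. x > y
Yes

Take x = 17, y = 16. Substituting into each constraint:
  (1) 17 - 2(16) = -15 ✓
  (2) 17 > 2 ✓
  (3) 17 > 16 ✓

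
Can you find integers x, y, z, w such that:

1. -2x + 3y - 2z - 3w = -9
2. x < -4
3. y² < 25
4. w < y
Yes

Take x = -5, y = 0, z = 11, w = -1. Substituting into each constraint:
  (1) -2(-5) + 3(0) - 2(11) - 3(-1) = -9 ✓
  (2) -5 < -4 ✓
  (3) y² = (0)² = 0, and 0 < 25 ✓
  (4) -1 < 0 ✓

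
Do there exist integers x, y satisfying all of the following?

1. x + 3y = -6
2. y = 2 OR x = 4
Yes

Take x = -12, y = 2. Substituting into each constraint:
  (1) (-12) + 3(2) = -6 ✓
  (2) y = 2, target 2 ✓ (first branch holds)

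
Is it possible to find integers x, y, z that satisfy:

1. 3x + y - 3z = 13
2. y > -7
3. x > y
Yes

Take x = 2, y = 1, z = -2. Substituting into each constraint:
  (1) 3(2) + 1 - 3(-2) = 13 ✓
  (2) 1 > -7 ✓
  (3) 2 > 1 ✓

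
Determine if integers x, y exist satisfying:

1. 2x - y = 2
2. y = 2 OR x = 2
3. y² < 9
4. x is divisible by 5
No

A contradictory subset is {2x - y = 2, y = 2 OR x = 2, x is divisible by 5}. No integer assignment can satisfy these jointly:

  - 2x - y = 2: is a linear equation tying the variables together
  - y = 2 OR x = 2: forces a choice: either y = 2 or x = 2
  - x is divisible by 5: restricts x to multiples of 5

Split on the disjunction (y = 2 OR x = 2):
  • If y = 2: with y = 2, writing x = 5x', every remaining term of the linear equation is divisible by 10, so the left side is ≡ 0 (mod 10); but the right side 4 ≡ 4 (mod 10). No integers can satisfy it.
  • If x = 2: this contradicts the divisibility constraint — 2 is not a multiple of 5.
Both branches are infeasible, so the system has no integer solution.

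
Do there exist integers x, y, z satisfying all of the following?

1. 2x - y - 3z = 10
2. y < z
Yes

Take x = 4, y = -2, z = 0. Substituting into each constraint:
  (1) 2(4) + 2 - 3(0) = 10 ✓
  (2) -2 < 0 ✓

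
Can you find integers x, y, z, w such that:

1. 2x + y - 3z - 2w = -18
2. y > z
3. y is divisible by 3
Yes

Take x = -12, y = 0, z = -2, w = 0. Substituting into each constraint:
  (1) 2(-12) + 0 - 3(-2) - 2(0) = -18 ✓
  (2) 0 > -2 ✓
  (3) 0 = 3 × 0, remainder 0 ✓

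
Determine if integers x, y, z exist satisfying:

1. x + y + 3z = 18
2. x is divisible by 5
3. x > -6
Yes

Take x = 0, y = 18, z = 0. Substituting into each constraint:
  (1) 0 + 18 + 3(0) = 18 ✓
  (2) 0 = 5 × 0, remainder 0 ✓
  (3) 0 > -6 ✓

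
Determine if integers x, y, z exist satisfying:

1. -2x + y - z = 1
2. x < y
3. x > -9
Yes

Take x = 0, y = 1, z = 0. Substituting into each constraint:
  (1) -2(0) + 1 + 0 = 1 ✓
  (2) 0 < 1 ✓
  (3) 0 > -9 ✓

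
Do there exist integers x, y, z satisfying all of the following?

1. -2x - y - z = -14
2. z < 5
Yes

Take x = 7, y = 0, z = 0. Substituting into each constraint:
  (1) -2(7) + 0 + 0 = -14 ✓
  (2) 0 < 5 ✓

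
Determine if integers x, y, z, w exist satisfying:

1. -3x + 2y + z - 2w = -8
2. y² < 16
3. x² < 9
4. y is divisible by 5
Yes

Take x = 2, y = 0, z = 0, w = 1. Substituting into each constraint:
  (1) -3(2) + 2(0) + 0 - 2(1) = -8 ✓
  (2) y² = (0)² = 0, and 0 < 16 ✓
  (3) x² = (2)² = 4, and 4 < 9 ✓
  (4) 0 = 5 × 0, remainder 0 ✓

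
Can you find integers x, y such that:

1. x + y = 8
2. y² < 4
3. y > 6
No

A contradictory subset is {y² < 4, y > 6}. No integer assignment can satisfy these jointly:

  - y² < 4: restricts y to |y| ≤ 1
  - y > 6: bounds one variable relative to a constant

Direct contradiction: the bounds on y require y ≥ 7 and y ≤ 1 simultaneously, which is empty.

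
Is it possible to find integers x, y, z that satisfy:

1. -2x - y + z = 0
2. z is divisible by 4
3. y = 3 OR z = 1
No

The full constraint system is jointly infeasible over the integers. Each constraint and what it forces:

  - -2x - y + z = 0: is a linear equation tying the variables together
  - z is divisible by 4: restricts z to multiples of 4
  - y = 3 OR z = 1: forces a choice: either y = 3 or z = 1

Split on the disjunction (y = 3 OR z = 1):
  • If y = 3: with y = 3, writing z = 4z', every remaining term of the linear equation is divisible by 2, so the left side is ≡ 0 (mod 2); but the right side 3 ≡ 1 (mod 2). No integers can satisfy it.
  • If z = 1: this contradicts the divisibility constraint — 1 is not a multiple of 4.
Both branches are infeasible, so the system has no integer solution.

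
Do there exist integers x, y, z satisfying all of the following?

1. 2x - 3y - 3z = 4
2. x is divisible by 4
Yes

Take x = 8, y = 5, z = -1. Substituting into each constraint:
  (1) 2(8) - 3(5) - 3(-1) = 4 ✓
  (2) 8 = 4 × 2, remainder 0 ✓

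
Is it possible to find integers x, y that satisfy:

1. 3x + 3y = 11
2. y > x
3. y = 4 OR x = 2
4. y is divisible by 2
No

Even the single constraint (3x + 3y = 11) is infeasible over the integers.

  - 3x + 3y = 11: every term on the left is divisible by 3, so the LHS ≡ 0 (mod 3), but the RHS 11 is not — no integer solution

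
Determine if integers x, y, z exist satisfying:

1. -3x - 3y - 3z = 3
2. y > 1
Yes

Take x = 0, y = 2, z = -3. Substituting into each constraint:
  (1) -3(0) - 3(2) - 3(-3) = 3 ✓
  (2) 2 > 1 ✓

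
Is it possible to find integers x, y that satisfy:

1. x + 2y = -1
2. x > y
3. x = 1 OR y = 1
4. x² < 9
Yes

Take x = 1, y = -1. Substituting into each constraint:
  (1) 1 + 2(-1) = -1 ✓
  (2) 1 > -1 ✓
  (3) x = 1, target 1 ✓ (first branch holds)
  (4) x² = (1)² = 1, and 1 < 9 ✓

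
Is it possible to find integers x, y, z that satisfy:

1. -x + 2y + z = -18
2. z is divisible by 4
Yes

Take x = 18, y = 0, z = 0. Substituting into each constraint:
  (1) (-18) + 2(0) + 0 = -18 ✓
  (2) 0 = 4 × 0, remainder 0 ✓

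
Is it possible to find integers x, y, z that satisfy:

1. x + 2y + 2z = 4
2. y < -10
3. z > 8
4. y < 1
Yes

Take x = 0, y = -11, z = 13. Substituting into each constraint:
  (1) 0 + 2(-11) + 2(13) = 4 ✓
  (2) -11 < -10 ✓
  (3) 13 > 8 ✓
  (4) -11 < 1 ✓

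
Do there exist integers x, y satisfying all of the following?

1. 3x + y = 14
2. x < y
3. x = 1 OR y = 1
Yes

Take x = 1, y = 11. Substituting into each constraint:
  (1) 3(1) + 11 = 14 ✓
  (2) 1 < 11 ✓
  (3) x = 1, target 1 ✓ (first branch holds)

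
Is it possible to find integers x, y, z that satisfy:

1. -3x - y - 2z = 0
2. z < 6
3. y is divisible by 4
Yes

Take x = 0, y = 0, z = 0. Substituting into each constraint:
  (1) -3(0) + 0 - 2(0) = 0 ✓
  (2) 0 < 6 ✓
  (3) 0 = 4 × 0, remainder 0 ✓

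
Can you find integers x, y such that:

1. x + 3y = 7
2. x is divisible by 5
Yes

Take x = -5, y = 4. Substituting into each constraint:
  (1) (-5) + 3(4) = 7 ✓
  (2) -5 = 5 × -1, remainder 0 ✓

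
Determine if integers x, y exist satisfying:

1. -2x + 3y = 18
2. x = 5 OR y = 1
No

The full constraint system is jointly infeasible over the integers. Each constraint and what it forces:

  - -2x + 3y = 18: is a linear equation tying the variables together
  - x = 5 OR y = 1: forces a choice: either x = 5 or y = 1

Split on the disjunction (x = 5 OR y = 1):
  • If x = 5: with x = 5, every remaining term of the linear equation is divisible by 3, so the left side is ≡ 0 (mod 3); but the right side 28 ≡ 1 (mod 3). No integers can satisfy it.
  • If y = 1: with y = 1, every remaining term of the linear equation is divisible by 2, so the left side is ≡ 0 (mod 2); but the right side 15 ≡ 1 (mod 2). No integers can satisfy it.
Both branches are infeasible, so the system has no integer solution.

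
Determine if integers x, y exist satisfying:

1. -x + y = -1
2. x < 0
Yes

Take x = -1, y = -2. Substituting into each constraint:
  (1) 1 + (-2) = -1 ✓
  (2) -1 < 0 ✓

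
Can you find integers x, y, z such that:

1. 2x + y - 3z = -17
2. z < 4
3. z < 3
Yes

Take x = 0, y = -17, z = 0. Substituting into each constraint:
  (1) 2(0) + (-17) - 3(0) = -17 ✓
  (2) 0 < 4 ✓
  (3) 0 < 3 ✓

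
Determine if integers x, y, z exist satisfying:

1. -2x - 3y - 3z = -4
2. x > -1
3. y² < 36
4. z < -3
Yes

Take x = 2, y = 4, z = -4. Substituting into each constraint:
  (1) -2(2) - 3(4) - 3(-4) = -4 ✓
  (2) 2 > -1 ✓
  (3) y² = (4)² = 16, and 16 < 36 ✓
  (4) -4 < -3 ✓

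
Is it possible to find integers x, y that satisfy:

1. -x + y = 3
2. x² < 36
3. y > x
Yes

Take x = 0, y = 3. Substituting into each constraint:
  (1) 0 + 3 = 3 ✓
  (2) x² = (0)² = 0, and 0 < 36 ✓
  (3) 3 > 0 ✓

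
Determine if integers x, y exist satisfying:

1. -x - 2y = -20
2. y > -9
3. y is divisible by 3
Yes

Take x = 20, y = 0. Substituting into each constraint:
  (1) (-20) - 2(0) = -20 ✓
  (2) 0 > -9 ✓
  (3) 0 = 3 × 0, remainder 0 ✓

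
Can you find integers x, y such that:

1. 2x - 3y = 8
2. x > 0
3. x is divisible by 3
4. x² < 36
No

A contradictory subset is {2x - 3y = 8, x is divisible by 3}. No integer assignment can satisfy these jointly:

  - 2x - 3y = 8: is a linear equation tying the variables together
  - x is divisible by 3: restricts x to multiples of 3

Modular obstruction: writing x = 3x', every remaining term of the linear equation is divisible by 3, so the left side is ≡ 0 (mod 3); but the right side 8 ≡ 2 (mod 3). No integers can satisfy it.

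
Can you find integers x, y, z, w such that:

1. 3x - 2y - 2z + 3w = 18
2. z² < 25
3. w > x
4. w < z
Yes

Take x = -2, y = -13, z = 1, w = 0. Substituting into each constraint:
  (1) 3(-2) - 2(-13) - 2(1) + 3(0) = 18 ✓
  (2) z² = (1)² = 1, and 1 < 25 ✓
  (3) 0 > -2 ✓
  (4) 0 < 1 ✓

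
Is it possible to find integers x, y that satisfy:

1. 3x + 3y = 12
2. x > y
Yes

Take x = 3, y = 1. Substituting into each constraint:
  (1) 3(3) + 3(1) = 12 ✓
  (2) 3 > 1 ✓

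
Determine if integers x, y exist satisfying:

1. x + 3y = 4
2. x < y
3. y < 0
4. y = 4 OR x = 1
No

A contradictory subset is {x + 3y = 4, x < y, y < 0}. No integer assignment can satisfy these jointly:

  - x + 3y = 4: is a linear equation tying the variables together
  - x < y: bounds one variable relative to another variable
  - y < 0: bounds one variable relative to a constant

Propagating the comparison: x < y and y ≤ -1 give x ≤ -2. Range argument: with x ∈ [−∞, -2], y ∈ [−∞, -1], the left side of the equation is at most -5, but the right side is 4 > -5. No integer solution exists.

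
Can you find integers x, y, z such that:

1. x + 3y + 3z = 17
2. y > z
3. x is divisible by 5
Yes

Take x = 20, y = 0, z = -1. Substituting into each constraint:
  (1) 20 + 3(0) + 3(-1) = 17 ✓
  (2) 0 > -1 ✓
  (3) 20 = 5 × 4, remainder 0 ✓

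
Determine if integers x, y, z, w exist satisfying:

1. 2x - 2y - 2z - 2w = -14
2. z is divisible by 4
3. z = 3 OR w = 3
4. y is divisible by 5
Yes

Take x = 0, y = 0, z = 4, w = 3. Substituting into each constraint:
  (1) 2(0) - 2(0) - 2(4) - 2(3) = -14 ✓
  (2) 4 = 4 × 1, remainder 0 ✓
  (3) w = 3, target 3 ✓ (second branch holds)
  (4) 0 = 5 × 0, remainder 0 ✓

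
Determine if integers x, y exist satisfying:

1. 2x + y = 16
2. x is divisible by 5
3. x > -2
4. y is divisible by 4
Yes

Take x = 0, y = 16. Substituting into each constraint:
  (1) 2(0) + 16 = 16 ✓
  (2) 0 = 5 × 0, remainder 0 ✓
  (3) 0 > -2 ✓
  (4) 16 = 4 × 4, remainder 0 ✓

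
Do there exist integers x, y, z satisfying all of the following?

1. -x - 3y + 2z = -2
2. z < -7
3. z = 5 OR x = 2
Yes

Take x = 2, y = -6, z = -9. Substituting into each constraint:
  (1) (-2) - 3(-6) + 2(-9) = -2 ✓
  (2) -9 < -7 ✓
  (3) x = 2, target 2 ✓ (second branch holds)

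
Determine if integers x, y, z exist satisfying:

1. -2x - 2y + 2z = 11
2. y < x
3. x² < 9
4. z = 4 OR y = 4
No

Even the single constraint (-2x - 2y + 2z = 11) is infeasible over the integers.

  - -2x - 2y + 2z = 11: every term on the left is divisible by 2, so the LHS ≡ 0 (mod 2), but the RHS 11 is not — no integer solution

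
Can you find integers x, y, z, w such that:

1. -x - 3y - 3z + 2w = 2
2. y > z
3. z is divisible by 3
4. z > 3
Yes

Take x = 1, y = 7, z = 6, w = 21. Substituting into each constraint:
  (1) (-1) - 3(7) - 3(6) + 2(21) = 2 ✓
  (2) 7 > 6 ✓
  (3) 6 = 3 × 2, remainder 0 ✓
  (4) 6 > 3 ✓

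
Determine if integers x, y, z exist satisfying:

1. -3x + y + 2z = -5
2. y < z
Yes

Take x = 3, y = 0, z = 2. Substituting into each constraint:
  (1) -3(3) + 0 + 2(2) = -5 ✓
  (2) 0 < 2 ✓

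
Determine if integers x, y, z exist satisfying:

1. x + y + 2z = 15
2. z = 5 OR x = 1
Yes

Take x = 1, y = 0, z = 7. Substituting into each constraint:
  (1) 1 + 0 + 2(7) = 15 ✓
  (2) x = 1, target 1 ✓ (second branch holds)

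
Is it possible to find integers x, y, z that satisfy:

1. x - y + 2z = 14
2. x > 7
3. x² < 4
No

A contradictory subset is {x > 7, x² < 4}. No integer assignment can satisfy these jointly:

  - x > 7: bounds one variable relative to a constant
  - x² < 4: restricts x to |x| ≤ 1

Direct contradiction: the bounds on x require x ≥ 8 and x ≤ 1 simultaneously, which is empty.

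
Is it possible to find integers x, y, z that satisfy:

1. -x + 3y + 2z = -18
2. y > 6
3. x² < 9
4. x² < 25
Yes

Take x = 0, y = 8, z = -21. Substituting into each constraint:
  (1) 0 + 3(8) + 2(-21) = -18 ✓
  (2) 8 > 6 ✓
  (3) x² = (0)² = 0, and 0 < 9 ✓
  (4) x² = (0)² = 0, and 0 < 25 ✓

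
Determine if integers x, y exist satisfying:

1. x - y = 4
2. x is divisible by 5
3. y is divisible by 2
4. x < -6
Yes

Take x = -10, y = -14. Substituting into each constraint:
  (1) (-10) + 14 = 4 ✓
  (2) -10 = 5 × -2, remainder 0 ✓
  (3) -14 = 2 × -7, remainder 0 ✓
  (4) -10 < -6 ✓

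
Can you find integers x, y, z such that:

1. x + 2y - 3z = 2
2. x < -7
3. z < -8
Yes

Take x = -25, y = 0, z = -9. Substituting into each constraint:
  (1) (-25) + 2(0) - 3(-9) = 2 ✓
  (2) -25 < -7 ✓
  (3) -9 < -8 ✓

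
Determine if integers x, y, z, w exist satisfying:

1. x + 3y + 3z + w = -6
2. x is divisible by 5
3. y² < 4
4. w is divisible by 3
Yes

Take x = 0, y = 1, z = -3, w = 0. Substituting into each constraint:
  (1) 0 + 3(1) + 3(-3) + 0 = -6 ✓
  (2) 0 = 5 × 0, remainder 0 ✓
  (3) y² = (1)² = 1, and 1 < 4 ✓
  (4) 0 = 3 × 0, remainder 0 ✓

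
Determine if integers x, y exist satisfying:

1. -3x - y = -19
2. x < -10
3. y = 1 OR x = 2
No

The full constraint system is jointly infeasible over the integers. Each constraint and what it forces:

  - -3x - y = -19: is a linear equation tying the variables together
  - x < -10: bounds one variable relative to a constant
  - y = 1 OR x = 2: forces a choice: either y = 1 or x = 2

Split on the disjunction (y = 1 OR x = 2):
  • If y = 1: the equation forces x = 6, which contradicts the bound x ≤ -11.
  • If x = 2: this contradicts the bound x ≤ -11.
Both branches are infeasible, so the system has no integer solution.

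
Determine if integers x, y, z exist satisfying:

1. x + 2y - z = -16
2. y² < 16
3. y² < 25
Yes

Take x = 0, y = 0, z = 16. Substituting into each constraint:
  (1) 0 + 2(0) + (-16) = -16 ✓
  (2) y² = (0)² = 0, and 0 < 16 ✓
  (3) y² = (0)² = 0, and 0 < 25 ✓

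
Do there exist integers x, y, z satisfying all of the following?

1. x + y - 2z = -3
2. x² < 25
Yes

Take x = 0, y = -3, z = 0. Substituting into each constraint:
  (1) 0 + (-3) - 2(0) = -3 ✓
  (2) x² = (0)² = 0, and 0 < 25 ✓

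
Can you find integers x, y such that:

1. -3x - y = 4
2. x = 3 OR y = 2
Yes

Take x = 3, y = -13. Substituting into each constraint:
  (1) -3(3) + 13 = 4 ✓
  (2) x = 3, target 3 ✓ (first branch holds)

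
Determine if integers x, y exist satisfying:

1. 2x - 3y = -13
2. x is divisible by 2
Yes

Take x = -2, y = 3. Substituting into each constraint:
  (1) 2(-2) - 3(3) = -13 ✓
  (2) -2 = 2 × -1, remainder 0 ✓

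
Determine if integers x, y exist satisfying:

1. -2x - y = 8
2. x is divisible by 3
Yes

Take x = 0, y = -8. Substituting into each constraint:
  (1) -2(0) + 8 = 8 ✓
  (2) 0 = 3 × 0, remainder 0 ✓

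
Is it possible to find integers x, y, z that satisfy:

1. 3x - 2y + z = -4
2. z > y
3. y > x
Yes

Take x = -2, y = 0, z = 2. Substituting into each constraint:
  (1) 3(-2) - 2(0) + 2 = -4 ✓
  (2) 2 > 0 ✓
  (3) 0 > -2 ✓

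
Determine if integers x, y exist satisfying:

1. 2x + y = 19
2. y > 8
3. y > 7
Yes

Take x = 0, y = 19. Substituting into each constraint:
  (1) 2(0) + 19 = 19 ✓
  (2) 19 > 8 ✓
  (3) 19 > 7 ✓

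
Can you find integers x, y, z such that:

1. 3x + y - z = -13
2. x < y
Yes

Take x = 0, y = 1, z = 14. Substituting into each constraint:
  (1) 3(0) + 1 + (-14) = -13 ✓
  (2) 0 < 1 ✓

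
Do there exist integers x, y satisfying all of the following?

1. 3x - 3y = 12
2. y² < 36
Yes

Take x = 4, y = 0. Substituting into each constraint:
  (1) 3(4) - 3(0) = 12 ✓
  (2) y² = (0)² = 0, and 0 < 36 ✓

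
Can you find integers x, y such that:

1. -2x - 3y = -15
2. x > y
Yes

Take x = 6, y = 1. Substituting into each constraint:
  (1) -2(6) - 3(1) = -15 ✓
  (2) 6 > 1 ✓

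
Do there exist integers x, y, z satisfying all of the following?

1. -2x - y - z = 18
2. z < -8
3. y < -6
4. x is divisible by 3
Yes

Take x = 0, y = -9, z = -9. Substituting into each constraint:
  (1) -2(0) + 9 + 9 = 18 ✓
  (2) -9 < -8 ✓
  (3) -9 < -6 ✓
  (4) 0 = 3 × 0, remainder 0 ✓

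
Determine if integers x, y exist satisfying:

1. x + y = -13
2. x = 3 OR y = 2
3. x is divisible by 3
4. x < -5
Yes

Take x = -15, y = 2. Substituting into each constraint:
  (1) (-15) + 2 = -13 ✓
  (2) y = 2, target 2 ✓ (second branch holds)
  (3) -15 = 3 × -5, remainder 0 ✓
  (4) -15 < -5 ✓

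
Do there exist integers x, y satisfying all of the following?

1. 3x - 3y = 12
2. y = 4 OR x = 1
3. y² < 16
Yes

Take x = 1, y = -3. Substituting into each constraint:
  (1) 3(1) - 3(-3) = 12 ✓
  (2) x = 1, target 1 ✓ (second branch holds)
  (3) y² = (-3)² = 9, and 9 < 16 ✓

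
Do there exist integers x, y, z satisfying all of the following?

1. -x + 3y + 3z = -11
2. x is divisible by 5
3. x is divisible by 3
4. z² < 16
No

A contradictory subset is {-x + 3y + 3z = -11, x is divisible by 3}. No integer assignment can satisfy these jointly:

  - -x + 3y + 3z = -11: is a linear equation tying the variables together
  - x is divisible by 3: restricts x to multiples of 3

Modular obstruction: writing x = 3x', every remaining term of the linear equation is divisible by 3, so the left side is ≡ 0 (mod 3); but the right side -11 ≡ 1 (mod 3). No integers can satisfy it.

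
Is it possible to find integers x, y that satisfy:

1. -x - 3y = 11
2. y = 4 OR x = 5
Yes

Take x = -23, y = 4. Substituting into each constraint:
  (1) 23 - 3(4) = 11 ✓
  (2) y = 4, target 4 ✓ (first branch holds)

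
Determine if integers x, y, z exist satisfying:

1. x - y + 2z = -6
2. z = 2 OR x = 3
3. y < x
Yes

Take x = 3, y = 1, z = -4. Substituting into each constraint:
  (1) 3 + (-1) + 2(-4) = -6 ✓
  (2) x = 3, target 3 ✓ (second branch holds)
  (3) 1 < 3 ✓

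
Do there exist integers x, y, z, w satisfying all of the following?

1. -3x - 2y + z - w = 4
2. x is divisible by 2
Yes

Take x = 0, y = 0, z = 4, w = 0. Substituting into each constraint:
  (1) -3(0) - 2(0) + 4 + 0 = 4 ✓
  (2) 0 = 2 × 0, remainder 0 ✓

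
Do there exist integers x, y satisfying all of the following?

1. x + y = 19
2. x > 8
Yes

Take x = 19, y = 0. Substituting into each constraint:
  (1) 19 + 0 = 19 ✓
  (2) 19 > 8 ✓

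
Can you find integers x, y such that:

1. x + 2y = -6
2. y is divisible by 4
Yes

Take x = -6, y = 0. Substituting into each constraint:
  (1) (-6) + 2(0) = -6 ✓
  (2) 0 = 4 × 0, remainder 0 ✓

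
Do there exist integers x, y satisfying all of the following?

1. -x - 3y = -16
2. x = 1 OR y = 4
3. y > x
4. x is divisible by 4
No

The full constraint system is jointly infeasible over the integers. Each constraint and what it forces:

  - -x - 3y = -16: is a linear equation tying the variables together
  - x = 1 OR y = 4: forces a choice: either x = 1 or y = 4
  - y > x: bounds one variable relative to another variable
  - x is divisible by 4: restricts x to multiples of 4

Split on the disjunction (x = 1 OR y = 4):
  • If x = 1: this contradicts the divisibility constraint — 1 is not a multiple of 4.
  • If y = 4: the equation forces x = 4, giving (y, x) = (4, 4), which violates y > x.
Both branches are infeasible, so the system has no integer solution.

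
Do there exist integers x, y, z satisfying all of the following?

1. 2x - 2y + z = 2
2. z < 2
Yes

Take x = 0, y = -1, z = 0. Substituting into each constraint:
  (1) 2(0) - 2(-1) + 0 = 2 ✓
  (2) 0 < 2 ✓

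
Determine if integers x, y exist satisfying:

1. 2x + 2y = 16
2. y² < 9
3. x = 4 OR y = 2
Yes

Take x = 6, y = 2. Substituting into each constraint:
  (1) 2(6) + 2(2) = 16 ✓
  (2) y² = (2)² = 4, and 4 < 9 ✓
  (3) y = 2, target 2 ✓ (second branch holds)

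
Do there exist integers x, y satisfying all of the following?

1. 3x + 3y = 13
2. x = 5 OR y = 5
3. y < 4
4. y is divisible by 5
No

Even the single constraint (3x + 3y = 13) is infeasible over the integers.

  - 3x + 3y = 13: every term on the left is divisible by 3, so the LHS ≡ 0 (mod 3), but the RHS 13 is not — no integer solution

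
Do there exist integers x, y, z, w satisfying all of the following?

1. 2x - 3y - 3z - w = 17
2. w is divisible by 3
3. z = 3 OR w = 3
Yes

Take x = 13, y = 0, z = 3, w = 0. Substituting into each constraint:
  (1) 2(13) - 3(0) - 3(3) + 0 = 17 ✓
  (2) 0 = 3 × 0, remainder 0 ✓
  (3) z = 3, target 3 ✓ (first branch holds)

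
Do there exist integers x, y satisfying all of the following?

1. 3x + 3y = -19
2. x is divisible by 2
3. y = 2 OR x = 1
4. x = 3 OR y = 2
No

Even the single constraint (3x + 3y = -19) is infeasible over the integers.

  - 3x + 3y = -19: every term on the left is divisible by 3, so the LHS ≡ 0 (mod 3), but the RHS -19 is not — no integer solution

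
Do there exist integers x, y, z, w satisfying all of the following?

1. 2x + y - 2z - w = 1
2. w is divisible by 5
Yes

Take x = 0, y = 1, z = 0, w = 0. Substituting into each constraint:
  (1) 2(0) + 1 - 2(0) + 0 = 1 ✓
  (2) 0 = 5 × 0, remainder 0 ✓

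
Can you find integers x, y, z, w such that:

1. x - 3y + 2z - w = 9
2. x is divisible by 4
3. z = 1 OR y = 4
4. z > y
Yes

Take x = 0, y = 4, z = 5, w = -11. Substituting into each constraint:
  (1) 0 - 3(4) + 2(5) + 11 = 9 ✓
  (2) 0 = 4 × 0, remainder 0 ✓
  (3) y = 4, target 4 ✓ (second branch holds)
  (4) 5 > 4 ✓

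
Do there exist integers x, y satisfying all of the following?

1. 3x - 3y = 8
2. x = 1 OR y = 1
No

Even the single constraint (3x - 3y = 8) is infeasible over the integers.

  - 3x - 3y = 8: every term on the left is divisible by 3, so the LHS ≡ 0 (mod 3), but the RHS 8 is not — no integer solution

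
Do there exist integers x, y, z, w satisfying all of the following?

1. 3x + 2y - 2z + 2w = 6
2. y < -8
Yes

Take x = 8, y = -9, z = 0, w = 0. Substituting into each constraint:
  (1) 3(8) + 2(-9) - 2(0) + 2(0) = 6 ✓
  (2) -9 < -8 ✓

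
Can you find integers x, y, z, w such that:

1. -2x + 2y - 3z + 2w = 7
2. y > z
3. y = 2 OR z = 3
Yes

Take x = -3, y = 2, z = 1, w = 0. Substituting into each constraint:
  (1) -2(-3) + 2(2) - 3(1) + 2(0) = 7 ✓
  (2) 2 > 1 ✓
  (3) y = 2, target 2 ✓ (first branch holds)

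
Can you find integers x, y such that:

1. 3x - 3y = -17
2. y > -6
No

Even the single constraint (3x - 3y = -17) is infeasible over the integers.

  - 3x - 3y = -17: every term on the left is divisible by 3, so the LHS ≡ 0 (mod 3), but the RHS -17 is not — no integer solution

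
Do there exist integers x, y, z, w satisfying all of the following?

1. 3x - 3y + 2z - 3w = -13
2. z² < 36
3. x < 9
Yes

Take x = 0, y = 1, z = -5, w = 0. Substituting into each constraint:
  (1) 3(0) - 3(1) + 2(-5) - 3(0) = -13 ✓
  (2) z² = (-5)² = 25, and 25 < 36 ✓
  (3) 0 < 9 ✓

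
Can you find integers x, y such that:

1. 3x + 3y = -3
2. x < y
Yes

Take x = -1, y = 0. Substituting into each constraint:
  (1) 3(-1) + 3(0) = -3 ✓
  (2) -1 < 0 ✓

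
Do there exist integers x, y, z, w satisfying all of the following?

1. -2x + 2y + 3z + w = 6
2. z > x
Yes

Take x = 0, y = 0, z = 1, w = 3. Substituting into each constraint:
  (1) -2(0) + 2(0) + 3(1) + 3 = 6 ✓
  (2) 1 > 0 ✓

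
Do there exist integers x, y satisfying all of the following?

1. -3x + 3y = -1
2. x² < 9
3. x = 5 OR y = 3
No

Even the single constraint (-3x + 3y = -1) is infeasible over the integers.

  - -3x + 3y = -1: every term on the left is divisible by 3, so the LHS ≡ 0 (mod 3), but the RHS -1 is not — no integer solution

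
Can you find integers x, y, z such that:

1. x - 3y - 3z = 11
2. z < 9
Yes

Take x = 2, y = 0, z = -3. Substituting into each constraint:
  (1) 2 - 3(0) - 3(-3) = 11 ✓
  (2) -3 < 9 ✓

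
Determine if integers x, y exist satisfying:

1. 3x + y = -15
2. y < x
Yes

Take x = -3, y = -6. Substituting into each constraint:
  (1) 3(-3) + (-6) = -15 ✓
  (2) -6 < -3 ✓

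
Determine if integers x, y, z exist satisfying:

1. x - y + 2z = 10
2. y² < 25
Yes

Take x = 0, y = 0, z = 5. Substituting into each constraint:
  (1) 0 + 0 + 2(5) = 10 ✓
  (2) y² = (0)² = 0, and 0 < 25 ✓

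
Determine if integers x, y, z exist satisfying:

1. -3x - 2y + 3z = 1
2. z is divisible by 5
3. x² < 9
Yes

Take x = -1, y = 1, z = 0. Substituting into each constraint:
  (1) -3(-1) - 2(1) + 3(0) = 1 ✓
  (2) 0 = 5 × 0, remainder 0 ✓
  (3) x² = (-1)² = 1, and 1 < 9 ✓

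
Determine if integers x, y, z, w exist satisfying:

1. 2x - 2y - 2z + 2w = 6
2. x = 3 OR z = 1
Yes

Take x = 3, y = -2, z = 2, w = 0. Substituting into each constraint:
  (1) 2(3) - 2(-2) - 2(2) + 2(0) = 6 ✓
  (2) x = 3, target 3 ✓ (first branch holds)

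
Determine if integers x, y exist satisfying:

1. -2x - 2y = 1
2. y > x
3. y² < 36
No

Even the single constraint (-2x - 2y = 1) is infeasible over the integers.

  - -2x - 2y = 1: every term on the left is divisible by 2, so the LHS ≡ 0 (mod 2), but the RHS 1 is not — no integer solution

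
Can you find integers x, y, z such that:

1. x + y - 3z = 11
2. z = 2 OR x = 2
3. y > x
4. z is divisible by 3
Yes

Take x = 2, y = 9, z = 0. Substituting into each constraint:
  (1) 2 + 9 - 3(0) = 11 ✓
  (2) x = 2, target 2 ✓ (second branch holds)
  (3) 9 > 2 ✓
  (4) 0 = 3 × 0, remainder 0 ✓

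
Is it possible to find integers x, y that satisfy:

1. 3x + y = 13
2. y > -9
Yes

Take x = 4, y = 1. Substituting into each constraint:
  (1) 3(4) + 1 = 13 ✓
  (2) 1 > -9 ✓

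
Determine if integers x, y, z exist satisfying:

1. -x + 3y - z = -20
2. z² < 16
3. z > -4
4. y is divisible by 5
Yes

Take x = 20, y = 0, z = 0. Substituting into each constraint:
  (1) (-20) + 3(0) + 0 = -20 ✓
  (2) z² = (0)² = 0, and 0 < 16 ✓
  (3) 0 > -4 ✓
  (4) 0 = 5 × 0, remainder 0 ✓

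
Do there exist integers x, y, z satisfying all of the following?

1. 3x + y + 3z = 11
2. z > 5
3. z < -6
No

A contradictory subset is {z > 5, z < -6}. No integer assignment can satisfy these jointly:

  - z > 5: bounds one variable relative to a constant
  - z < -6: bounds one variable relative to a constant

Direct contradiction: the bounds on z require z ≥ 6 and z ≤ -7 simultaneously, which is empty.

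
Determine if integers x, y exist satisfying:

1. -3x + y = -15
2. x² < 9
Yes

Take x = 0, y = -15. Substituting into each constraint:
  (1) -3(0) + (-15) = -15 ✓
  (2) x² = (0)² = 0, and 0 < 9 ✓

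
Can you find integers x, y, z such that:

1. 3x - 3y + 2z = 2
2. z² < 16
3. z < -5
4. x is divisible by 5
No

A contradictory subset is {z² < 16, z < -5}. No integer assignment can satisfy these jointly:

  - z² < 16: restricts z to |z| ≤ 3
  - z < -5: bounds one variable relative to a constant

Direct contradiction: the bounds on z require z ≥ -3 and z ≤ -6 simultaneously, which is empty.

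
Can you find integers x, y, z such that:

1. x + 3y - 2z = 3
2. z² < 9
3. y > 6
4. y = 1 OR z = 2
Yes

Take x = -14, y = 7, z = 2. Substituting into each constraint:
  (1) (-14) + 3(7) - 2(2) = 3 ✓
  (2) z² = (2)² = 4, and 4 < 9 ✓
  (3) 7 > 6 ✓
  (4) z = 2, target 2 ✓ (second branch holds)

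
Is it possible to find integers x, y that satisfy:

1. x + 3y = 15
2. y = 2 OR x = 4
Yes

Take x = 9, y = 2. Substituting into each constraint:
  (1) 9 + 3(2) = 15 ✓
  (2) y = 2, target 2 ✓ (first branch holds)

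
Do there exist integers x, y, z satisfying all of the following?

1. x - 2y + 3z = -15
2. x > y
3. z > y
Yes

Take x = -8, y = -10, z = -9. Substituting into each constraint:
  (1) (-8) - 2(-10) + 3(-9) = -15 ✓
  (2) -8 > -10 ✓
  (3) -9 > -10 ✓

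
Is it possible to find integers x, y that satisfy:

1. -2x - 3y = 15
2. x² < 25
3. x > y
Yes

Take x = 0, y = -5. Substituting into each constraint:
  (1) -2(0) - 3(-5) = 15 ✓
  (2) x² = (0)² = 0, and 0 < 25 ✓
  (3) 0 > -5 ✓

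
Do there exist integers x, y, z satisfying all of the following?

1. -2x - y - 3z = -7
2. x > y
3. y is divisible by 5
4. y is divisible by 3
Yes

Take x = 2, y = 0, z = 1. Substituting into each constraint:
  (1) -2(2) + 0 - 3(1) = -7 ✓
  (2) 2 > 0 ✓
  (3) 0 = 5 × 0, remainder 0 ✓
  (4) 0 = 3 × 0, remainder 0 ✓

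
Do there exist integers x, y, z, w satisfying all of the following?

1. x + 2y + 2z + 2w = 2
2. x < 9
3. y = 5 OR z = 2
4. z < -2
Yes

Take x = 0, y = 5, z = -3, w = -1. Substituting into each constraint:
  (1) 0 + 2(5) + 2(-3) + 2(-1) = 2 ✓
  (2) 0 < 9 ✓
  (3) y = 5, target 5 ✓ (first branch holds)
  (4) -3 < -2 ✓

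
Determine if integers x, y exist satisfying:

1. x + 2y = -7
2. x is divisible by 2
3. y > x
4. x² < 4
No

A contradictory subset is {x + 2y = -7, x is divisible by 2}. No integer assignment can satisfy these jointly:

  - x + 2y = -7: is a linear equation tying the variables together
  - x is divisible by 2: restricts x to multiples of 2

Modular obstruction: writing x = 2x', every remaining term of the linear equation is divisible by 2, so the left side is ≡ 0 (mod 2); but the right side -7 ≡ 1 (mod 2). No integers can satisfy it.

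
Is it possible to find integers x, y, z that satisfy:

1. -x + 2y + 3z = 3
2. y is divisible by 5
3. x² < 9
Yes

Take x = 1, y = 5, z = -2. Substituting into each constraint:
  (1) (-1) + 2(5) + 3(-2) = 3 ✓
  (2) 5 = 5 × 1, remainder 0 ✓
  (3) x² = (1)² = 1, and 1 < 9 ✓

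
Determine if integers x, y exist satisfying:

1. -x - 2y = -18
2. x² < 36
Yes

Take x = 0, y = 9. Substituting into each constraint:
  (1) 0 - 2(9) = -18 ✓
  (2) x² = (0)² = 0, and 0 < 36 ✓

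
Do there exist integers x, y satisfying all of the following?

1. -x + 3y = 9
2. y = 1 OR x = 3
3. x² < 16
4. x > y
No

A contradictory subset is {-x + 3y = 9, y = 1 OR x = 3, x > y}. No integer assignment can satisfy these jointly:

  - -x + 3y = 9: is a linear equation tying the variables together
  - y = 1 OR x = 3: forces a choice: either y = 1 or x = 3
  - x > y: bounds one variable relative to another variable

Split on the disjunction (y = 1 OR x = 3):
  • If y = 1: the equation forces x = -6, giving (y, x) = (1, -6), which violates x > y.
  • If x = 3: the equation forces y = 4, giving (x, y) = (3, 4), which violates x > y.
Both branches are infeasible, so the system has no integer solution.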